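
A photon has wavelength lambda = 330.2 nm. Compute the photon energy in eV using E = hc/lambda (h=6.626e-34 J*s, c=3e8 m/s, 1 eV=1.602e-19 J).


E = hc / lambda
= (6.626e-34)(3e8) / (330.2e-9)
= 1.9878e-25 / 3.3020e-07
= 6.0200e-19 J
Converting to eV: 6.0200e-19 / 1.602e-19
= 3.7578 eV

3.7578


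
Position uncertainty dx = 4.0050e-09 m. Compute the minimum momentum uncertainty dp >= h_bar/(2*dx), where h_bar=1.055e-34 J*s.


dp = h_bar / (2 * dx)
= 1.055e-34 / (2 * 4.0050e-09)
= 1.055e-34 / 8.0100e-09
= 1.3171e-26 kg*m/s

1.3171e-26


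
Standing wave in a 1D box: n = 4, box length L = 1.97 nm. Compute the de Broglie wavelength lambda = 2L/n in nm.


lambda = 2L / n
= 2 * 1.97 / 4
= 3.94 / 4
= 0.985 nm

0.985


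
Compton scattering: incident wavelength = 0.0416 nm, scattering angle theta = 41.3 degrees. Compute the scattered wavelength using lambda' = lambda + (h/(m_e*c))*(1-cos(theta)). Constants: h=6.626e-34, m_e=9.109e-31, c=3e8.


Compton wavelength: h/(m_e*c) = 2.4247e-12 m
d_lambda = 2.4247e-12 * (1 - cos(41.3 deg))
= 2.4247e-12 * 0.248736
= 6.0311e-13 m = 0.000603 nm
lambda' = 0.0416 + 0.000603
= 0.042203 nm

0.042203


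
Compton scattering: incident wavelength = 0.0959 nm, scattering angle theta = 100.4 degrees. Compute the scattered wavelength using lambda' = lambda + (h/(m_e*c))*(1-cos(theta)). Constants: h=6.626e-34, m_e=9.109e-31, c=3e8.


Compton wavelength: h/(m_e*c) = 2.4247e-12 m
d_lambda = 2.4247e-12 * (1 - cos(100.4 deg))
= 2.4247e-12 * 1.180519
= 2.8624e-12 m = 0.002862 nm
lambda' = 0.0959 + 0.002862
= 0.098762 nm

0.098762


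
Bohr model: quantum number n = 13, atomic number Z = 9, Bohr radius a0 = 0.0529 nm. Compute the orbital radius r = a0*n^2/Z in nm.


r = a0 * n^2 / Z
= 0.0529 * 13^2 / 9
= 0.0529 * 169 / 9
= 0.9933 nm

0.9933


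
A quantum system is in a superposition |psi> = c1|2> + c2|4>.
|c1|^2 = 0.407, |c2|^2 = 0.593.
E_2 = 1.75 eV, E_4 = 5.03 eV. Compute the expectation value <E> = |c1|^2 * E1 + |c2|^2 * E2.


<E> = |c1|^2 * E1 + |c2|^2 * E2
= 0.407 * 1.75 + 0.593 * 5.03
= 0.7122 + 2.9828
= 3.695 eV

3.695


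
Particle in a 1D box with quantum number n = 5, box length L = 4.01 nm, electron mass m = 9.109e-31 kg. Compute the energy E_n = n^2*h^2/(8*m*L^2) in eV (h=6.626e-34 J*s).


E = n^2 * h^2 / (8 * m * L^2)
= 5^2 * (6.626e-34)^2 / (8 * 9.109e-31 * (4.01e-9)^2)
= 25 * 4.3904e-67 / (8 * 9.109e-31 * 1.6080e-17)
= 9.3668e-20 J
= 0.5847 eV

0.5847


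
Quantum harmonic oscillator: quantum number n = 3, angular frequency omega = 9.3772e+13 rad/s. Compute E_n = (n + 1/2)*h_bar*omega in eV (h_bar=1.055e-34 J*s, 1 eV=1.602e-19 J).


E = (n + 1/2) * h_bar * omega
= (3 + 0.5) * 1.055e-34 * 9.3772e+13
= 3.5 * 9.8929e-21
= 3.4625e-20 J
= 0.2161 eV

0.2161


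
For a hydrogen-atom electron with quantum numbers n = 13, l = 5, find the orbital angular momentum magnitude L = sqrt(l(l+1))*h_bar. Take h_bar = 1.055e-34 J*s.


L = sqrt(l*(l+1)) * h_bar
= sqrt(5 * 6) * 1.055e-34
= sqrt(30) * 1.055e-34
= 5.4772 * 1.055e-34
= 5.7785e-34 J*s

5.7785e-34


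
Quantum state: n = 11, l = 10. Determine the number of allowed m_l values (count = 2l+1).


m_l ranges from -l to +l in integer steps
So m_l goes from -10 to +10
Count = 2l + 1 = 2*10 + 1
= 21

21


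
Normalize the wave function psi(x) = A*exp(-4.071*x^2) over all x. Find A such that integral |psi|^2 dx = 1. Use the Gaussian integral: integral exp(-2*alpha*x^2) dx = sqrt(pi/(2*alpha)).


integral |psi|^2 dx = A^2 * sqrt(pi/(2*alpha)) = 1
A^2 = sqrt(2*alpha/pi)
= sqrt(2 * 4.071 / pi)
= 1.609869
A = sqrt(1.609869)
= 1.2688

1.2688


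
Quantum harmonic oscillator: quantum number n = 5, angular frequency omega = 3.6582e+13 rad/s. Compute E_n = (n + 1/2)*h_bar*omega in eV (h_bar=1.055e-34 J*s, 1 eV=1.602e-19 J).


E = (n + 1/2) * h_bar * omega
= (5 + 0.5) * 1.055e-34 * 3.6582e+13
= 5.5 * 3.8594e-21
= 2.1227e-20 J
= 0.1325 eV

0.1325


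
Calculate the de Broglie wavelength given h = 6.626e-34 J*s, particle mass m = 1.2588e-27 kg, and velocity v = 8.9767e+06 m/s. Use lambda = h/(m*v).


lambda = h / (m * v)
= 6.626e-34 / (1.2588e-27 * 8.9767e+06)
= 6.626e-34 / 1.1300e-20
= 5.8638e-14 m

5.8638e-14


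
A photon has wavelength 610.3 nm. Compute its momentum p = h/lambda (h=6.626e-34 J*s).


p = h / lambda
= 6.626e-34 / (610.3e-9)
= 6.626e-34 / 6.1030e-07
= 1.0857e-27 kg*m/s

1.0857e-27


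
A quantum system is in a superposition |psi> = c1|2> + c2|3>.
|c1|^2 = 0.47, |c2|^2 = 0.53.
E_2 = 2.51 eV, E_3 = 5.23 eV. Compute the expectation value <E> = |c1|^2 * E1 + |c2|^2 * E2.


<E> = |c1|^2 * E1 + |c2|^2 * E2
= 0.47 * 2.51 + 0.53 * 5.23
= 1.1797 + 2.7719
= 3.9516 eV

3.9516


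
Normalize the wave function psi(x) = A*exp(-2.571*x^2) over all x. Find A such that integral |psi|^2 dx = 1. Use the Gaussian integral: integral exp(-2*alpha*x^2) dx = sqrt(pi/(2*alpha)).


integral |psi|^2 dx = A^2 * sqrt(pi/(2*alpha)) = 1
A^2 = sqrt(2*alpha/pi)
= sqrt(2 * 2.571 / pi)
= 1.279355
A = sqrt(1.279355)
= 1.1311

1.1311


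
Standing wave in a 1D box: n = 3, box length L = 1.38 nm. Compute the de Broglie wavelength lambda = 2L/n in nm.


lambda = 2L / n
= 2 * 1.38 / 3
= 2.76 / 3
= 0.92 nm

0.92


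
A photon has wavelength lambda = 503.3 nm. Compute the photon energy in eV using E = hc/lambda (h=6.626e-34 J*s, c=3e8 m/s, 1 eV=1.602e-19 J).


E = hc / lambda
= (6.626e-34)(3e8) / (503.3e-9)
= 1.9878e-25 / 5.0330e-07
= 3.9495e-19 J
Converting to eV: 3.9495e-19 / 1.602e-19
= 2.4654 eV

2.4654


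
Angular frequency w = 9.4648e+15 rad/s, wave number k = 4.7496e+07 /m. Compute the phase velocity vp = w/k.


vp = w / k
= 9.4648e+15 / 4.7496e+07
= 1.9928e+08 m/s

1.9928e+08


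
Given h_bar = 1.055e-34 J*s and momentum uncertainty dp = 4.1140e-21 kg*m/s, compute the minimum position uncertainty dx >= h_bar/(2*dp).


dx = h_bar / (2 * dp)
= 1.055e-34 / (2 * 4.1140e-21)
= 1.055e-34 / 8.2280e-21
= 1.2822e-14 m

1.2822e-14


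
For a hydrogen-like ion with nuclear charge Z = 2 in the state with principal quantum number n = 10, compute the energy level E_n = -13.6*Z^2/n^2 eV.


E_n = -13.6 * Z^2 / n^2
= -13.6 * 2^2 / 10^2
= -13.6 * 4 / 100
= -0.544 eV

-0.544


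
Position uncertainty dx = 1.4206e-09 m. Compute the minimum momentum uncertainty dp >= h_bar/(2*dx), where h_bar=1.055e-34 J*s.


dp = h_bar / (2 * dx)
= 1.055e-34 / (2 * 1.4206e-09)
= 1.055e-34 / 2.8412e-09
= 3.7132e-26 kg*m/s

3.7132e-26


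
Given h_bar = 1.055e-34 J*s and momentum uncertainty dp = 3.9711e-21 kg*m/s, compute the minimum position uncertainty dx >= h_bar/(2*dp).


dx = h_bar / (2 * dp)
= 1.055e-34 / (2 * 3.9711e-21)
= 1.055e-34 / 7.9422e-21
= 1.3283e-14 m

1.3283e-14


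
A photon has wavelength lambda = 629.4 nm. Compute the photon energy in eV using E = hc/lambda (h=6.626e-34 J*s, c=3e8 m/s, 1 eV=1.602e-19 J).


E = hc / lambda
= (6.626e-34)(3e8) / (629.4e-9)
= 1.9878e-25 / 6.2940e-07
= 3.1582e-19 J
Converting to eV: 3.1582e-19 / 1.602e-19
= 1.9714 eV

1.9714


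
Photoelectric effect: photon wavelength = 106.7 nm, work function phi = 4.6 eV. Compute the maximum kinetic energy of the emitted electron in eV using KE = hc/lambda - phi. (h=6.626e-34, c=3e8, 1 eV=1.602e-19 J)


E_photon = hc / lambda
= (6.626e-34)(3e8) / (106.7e-9)
= 1.8630e-18 J
= 11.6291 eV
KE = E_photon - phi
= 11.6291 - 4.6
= 7.0291 eV

7.0291


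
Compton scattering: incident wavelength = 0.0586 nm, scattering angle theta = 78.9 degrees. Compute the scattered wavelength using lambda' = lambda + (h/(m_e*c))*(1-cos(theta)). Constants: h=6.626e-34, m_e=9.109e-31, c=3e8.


Compton wavelength: h/(m_e*c) = 2.4247e-12 m
d_lambda = 2.4247e-12 * (1 - cos(78.9 deg))
= 2.4247e-12 * 0.807478
= 1.9579e-12 m = 0.001958 nm
lambda' = 0.0586 + 0.001958
= 0.060558 nm

0.060558


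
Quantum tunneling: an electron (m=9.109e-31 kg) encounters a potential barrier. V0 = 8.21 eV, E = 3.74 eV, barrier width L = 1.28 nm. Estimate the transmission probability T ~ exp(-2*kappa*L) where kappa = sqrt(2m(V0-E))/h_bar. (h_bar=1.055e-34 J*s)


V0 - E = 4.47 eV = 7.1609e-19 J
kappa = sqrt(2 * m * (V0-E)) / h_bar
= sqrt(2 * 9.109e-31 * 7.1609e-19) / 1.055e-34
= 1.0826e+10 /m
2*kappa*L = 2 * 1.0826e+10 * 1.28e-9
= 27.7155
T = exp(-27.7155) = 9.189820e-13

9.189820e-13


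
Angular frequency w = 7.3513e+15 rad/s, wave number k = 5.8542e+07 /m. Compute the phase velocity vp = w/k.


vp = w / k
= 7.3513e+15 / 5.8542e+07
= 1.2557e+08 m/s

1.2557e+08


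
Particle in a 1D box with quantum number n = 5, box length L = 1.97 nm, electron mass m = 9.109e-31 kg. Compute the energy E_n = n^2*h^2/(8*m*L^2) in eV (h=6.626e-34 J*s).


E = n^2 * h^2 / (8 * m * L^2)
= 5^2 * (6.626e-34)^2 / (8 * 9.109e-31 * (1.97e-9)^2)
= 25 * 4.3904e-67 / (8 * 9.109e-31 * 3.8809e-18)
= 3.8811e-19 J
= 2.4226 eV

2.4226


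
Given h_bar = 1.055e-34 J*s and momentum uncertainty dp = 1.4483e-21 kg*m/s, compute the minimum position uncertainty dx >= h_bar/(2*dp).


dx = h_bar / (2 * dp)
= 1.055e-34 / (2 * 1.4483e-21)
= 1.055e-34 / 2.8966e-21
= 3.6422e-14 m

3.6422e-14


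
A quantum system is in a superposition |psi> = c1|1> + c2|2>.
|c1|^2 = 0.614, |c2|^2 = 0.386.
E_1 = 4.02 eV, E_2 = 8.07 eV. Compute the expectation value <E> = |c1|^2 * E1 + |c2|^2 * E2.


<E> = |c1|^2 * E1 + |c2|^2 * E2
= 0.614 * 4.02 + 0.386 * 8.07
= 2.4683 + 3.115
= 5.5833 eV

5.5833


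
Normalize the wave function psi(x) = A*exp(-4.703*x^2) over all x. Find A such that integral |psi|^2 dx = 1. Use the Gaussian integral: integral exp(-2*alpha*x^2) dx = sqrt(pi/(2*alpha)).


integral |psi|^2 dx = A^2 * sqrt(pi/(2*alpha)) = 1
A^2 = sqrt(2*alpha/pi)
= sqrt(2 * 4.703 / pi)
= 1.730324
A = sqrt(1.730324)
= 1.3154

1.3154


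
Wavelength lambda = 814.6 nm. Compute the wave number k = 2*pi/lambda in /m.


k = 2 * pi / lambda
= 6.2832 / (814.6e-9)
= 6.2832 / 8.1460e-07
= 7.7132e+06 /m

7.7132e+06


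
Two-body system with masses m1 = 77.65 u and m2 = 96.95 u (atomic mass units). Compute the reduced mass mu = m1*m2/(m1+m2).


mu = m1 * m2 / (m1 + m2)
= 77.65 * 96.95 / (77.65 + 96.95)
= 7528.1675 / 174.6
= 43.1167 u

43.1167


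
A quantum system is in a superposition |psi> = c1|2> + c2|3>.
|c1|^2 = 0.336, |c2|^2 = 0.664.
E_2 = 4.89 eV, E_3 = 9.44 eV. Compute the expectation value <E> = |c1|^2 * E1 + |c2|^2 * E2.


<E> = |c1|^2 * E1 + |c2|^2 * E2
= 0.336 * 4.89 + 0.664 * 9.44
= 1.643 + 6.2682
= 7.9112 eV

7.9112


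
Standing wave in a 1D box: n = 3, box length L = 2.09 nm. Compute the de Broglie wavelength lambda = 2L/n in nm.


lambda = 2L / n
= 2 * 2.09 / 3
= 4.18 / 3
= 1.3933 nm

1.3933


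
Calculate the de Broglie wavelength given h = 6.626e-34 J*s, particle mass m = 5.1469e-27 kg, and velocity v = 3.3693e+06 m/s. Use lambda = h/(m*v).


lambda = h / (m * v)
= 6.626e-34 / (5.1469e-27 * 3.3693e+06)
= 6.626e-34 / 1.7341e-20
= 3.8209e-14 m

3.8209e-14


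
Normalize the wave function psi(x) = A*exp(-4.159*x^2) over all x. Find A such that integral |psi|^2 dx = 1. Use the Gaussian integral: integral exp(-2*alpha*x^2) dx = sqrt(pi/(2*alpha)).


integral |psi|^2 dx = A^2 * sqrt(pi/(2*alpha)) = 1
A^2 = sqrt(2*alpha/pi)
= sqrt(2 * 4.159 / pi)
= 1.627176
A = sqrt(1.627176)
= 1.2756

1.2756


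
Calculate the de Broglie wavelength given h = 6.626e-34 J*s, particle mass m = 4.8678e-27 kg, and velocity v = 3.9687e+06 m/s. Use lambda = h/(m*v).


lambda = h / (m * v)
= 6.626e-34 / (4.8678e-27 * 3.9687e+06)
= 6.626e-34 / 1.9319e-20
= 3.4298e-14 m

3.4298e-14


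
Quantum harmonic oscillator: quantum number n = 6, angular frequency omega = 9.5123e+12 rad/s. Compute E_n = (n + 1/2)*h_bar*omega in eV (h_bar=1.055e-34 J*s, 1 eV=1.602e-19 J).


E = (n + 1/2) * h_bar * omega
= (6 + 0.5) * 1.055e-34 * 9.5123e+12
= 6.5 * 1.0035e-21
= 6.5231e-21 J
= 0.0407 eV

0.0407


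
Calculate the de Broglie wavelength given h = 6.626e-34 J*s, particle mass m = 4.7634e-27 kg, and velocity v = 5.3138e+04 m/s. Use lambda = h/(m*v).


lambda = h / (m * v)
= 6.626e-34 / (4.7634e-27 * 5.3138e+04)
= 6.626e-34 / 2.5312e-22
= 2.6178e-12 m

2.6178e-12


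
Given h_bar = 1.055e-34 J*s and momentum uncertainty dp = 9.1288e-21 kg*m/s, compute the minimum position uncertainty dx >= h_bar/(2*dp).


dx = h_bar / (2 * dp)
= 1.055e-34 / (2 * 9.1288e-21)
= 1.055e-34 / 1.8258e-20
= 5.7784e-15 m

5.7784e-15


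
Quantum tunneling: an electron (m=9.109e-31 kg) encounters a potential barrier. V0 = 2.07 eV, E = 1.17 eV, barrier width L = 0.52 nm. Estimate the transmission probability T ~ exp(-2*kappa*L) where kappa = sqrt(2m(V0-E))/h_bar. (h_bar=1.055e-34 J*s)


V0 - E = 0.9 eV = 1.4418e-19 J
kappa = sqrt(2 * m * (V0-E)) / h_bar
= sqrt(2 * 9.109e-31 * 1.4418e-19) / 1.055e-34
= 4.8579e+09 /m
2*kappa*L = 2 * 4.8579e+09 * 0.52e-9
= 5.0522
T = exp(-5.0522) = 6.395010e-03

6.395010e-03


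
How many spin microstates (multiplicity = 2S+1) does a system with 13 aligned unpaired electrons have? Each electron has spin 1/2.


Total spin S = N * (1/2) = 13 * 0.5 = 6.5
Spin multiplicity = 2S + 1
= 2 * 6.5 + 1
= 14

14


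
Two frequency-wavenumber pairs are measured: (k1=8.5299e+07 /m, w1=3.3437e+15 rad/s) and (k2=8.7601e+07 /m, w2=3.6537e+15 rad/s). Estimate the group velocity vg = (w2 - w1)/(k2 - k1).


vg = (w2 - w1) / (k2 - k1)
= (3.6537e+15 - 3.3437e+15) / (8.7601e+07 - 8.5299e+07)
= 3.1000e+14 / 2.3020e+06
= 1.3467e+08 m/s

1.3467e+08


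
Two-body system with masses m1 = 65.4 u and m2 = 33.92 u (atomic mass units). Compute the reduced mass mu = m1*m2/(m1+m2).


mu = m1 * m2 / (m1 + m2)
= 65.4 * 33.92 / (65.4 + 33.92)
= 2218.368 / 99.32
= 22.3356 u

22.3356


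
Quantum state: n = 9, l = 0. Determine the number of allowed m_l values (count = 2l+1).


m_l ranges from -l to +l in integer steps
So m_l goes from -0 to +0
Count = 2l + 1 = 2*0 + 1
= 1

1


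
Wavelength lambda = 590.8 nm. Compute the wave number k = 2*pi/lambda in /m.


k = 2 * pi / lambda
= 6.2832 / (590.8e-9)
= 6.2832 / 5.9080e-07
= 1.0635e+07 /m

1.0635e+07


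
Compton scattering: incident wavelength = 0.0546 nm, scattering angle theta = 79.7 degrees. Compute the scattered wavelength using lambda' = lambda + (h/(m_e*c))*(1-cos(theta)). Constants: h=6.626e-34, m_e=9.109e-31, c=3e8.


Compton wavelength: h/(m_e*c) = 2.4247e-12 m
d_lambda = 2.4247e-12 * (1 - cos(79.7 deg))
= 2.4247e-12 * 0.821198
= 1.9912e-12 m = 0.001991 nm
lambda' = 0.0546 + 0.001991
= 0.056591 nm

0.056591


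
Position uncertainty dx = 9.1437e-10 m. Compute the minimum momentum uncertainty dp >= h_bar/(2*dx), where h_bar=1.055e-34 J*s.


dp = h_bar / (2 * dx)
= 1.055e-34 / (2 * 9.1437e-10)
= 1.055e-34 / 1.8287e-09
= 5.7690e-26 kg*m/s

5.7690e-26


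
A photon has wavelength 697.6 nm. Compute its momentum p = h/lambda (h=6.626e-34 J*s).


p = h / lambda
= 6.626e-34 / (697.6e-9)
= 6.626e-34 / 6.9760e-07
= 9.4983e-28 kg*m/s

9.4983e-28


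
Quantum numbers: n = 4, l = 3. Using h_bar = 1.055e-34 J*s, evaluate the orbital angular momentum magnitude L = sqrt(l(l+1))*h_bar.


L = sqrt(l*(l+1)) * h_bar
= sqrt(3 * 4) * 1.055e-34
= sqrt(12) * 1.055e-34
= 3.4641 * 1.055e-34
= 3.6546e-34 J*s

3.6546e-34


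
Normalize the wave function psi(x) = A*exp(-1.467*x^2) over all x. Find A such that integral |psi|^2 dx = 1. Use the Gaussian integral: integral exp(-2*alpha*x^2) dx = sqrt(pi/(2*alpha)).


integral |psi|^2 dx = A^2 * sqrt(pi/(2*alpha)) = 1
A^2 = sqrt(2*alpha/pi)
= sqrt(2 * 1.467 / pi)
= 0.966396
A = sqrt(0.966396)
= 0.9831

0.9831


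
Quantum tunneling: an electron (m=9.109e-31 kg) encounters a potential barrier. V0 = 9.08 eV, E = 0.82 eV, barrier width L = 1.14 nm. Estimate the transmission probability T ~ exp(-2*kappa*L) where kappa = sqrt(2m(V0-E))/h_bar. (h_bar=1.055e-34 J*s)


V0 - E = 8.26 eV = 1.3233e-18 J
kappa = sqrt(2 * m * (V0-E)) / h_bar
= sqrt(2 * 9.109e-31 * 1.3233e-18) / 1.055e-34
= 1.4717e+10 /m
2*kappa*L = 2 * 1.4717e+10 * 1.14e-9
= 33.5548
T = exp(-33.5548) = 2.675204e-15

2.675204e-15


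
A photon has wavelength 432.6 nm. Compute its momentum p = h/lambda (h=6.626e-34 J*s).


p = h / lambda
= 6.626e-34 / (432.6e-9)
= 6.626e-34 / 4.3260e-07
= 1.5317e-27 kg*m/s

1.5317e-27


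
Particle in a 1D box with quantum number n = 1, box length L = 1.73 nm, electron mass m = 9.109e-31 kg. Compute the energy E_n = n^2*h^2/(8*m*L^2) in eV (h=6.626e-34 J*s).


E = n^2 * h^2 / (8 * m * L^2)
= 1^2 * (6.626e-34)^2 / (8 * 9.109e-31 * (1.73e-9)^2)
= 1 * 4.3904e-67 / (8 * 9.109e-31 * 2.9929e-18)
= 2.0130e-20 J
= 0.1257 eV

0.1257


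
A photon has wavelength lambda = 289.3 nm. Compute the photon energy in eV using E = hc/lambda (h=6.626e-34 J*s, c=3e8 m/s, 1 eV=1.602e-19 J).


E = hc / lambda
= (6.626e-34)(3e8) / (289.3e-9)
= 1.9878e-25 / 2.8930e-07
= 6.8711e-19 J
Converting to eV: 6.8711e-19 / 1.602e-19
= 4.2891 eV

4.2891


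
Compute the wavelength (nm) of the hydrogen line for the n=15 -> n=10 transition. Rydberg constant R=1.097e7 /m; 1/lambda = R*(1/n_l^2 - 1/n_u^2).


1/lambda = R * (1/n_l^2 - 1/n_u^2)
= 1.097e7 * (1/10^2 - 1/15^2)
= 1.097e7 * (0.01 - 0.004444)
= 1.097e7 * 0.005556
= 6.0944e+04 /m
lambda = 1 / 6.0944e+04 = 16408.3865 nm

16408.3865


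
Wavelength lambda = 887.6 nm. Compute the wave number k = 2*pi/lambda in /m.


k = 2 * pi / lambda
= 6.2832 / (887.6e-9)
= 6.2832 / 8.8760e-07
= 7.0788e+06 /m

7.0788e+06


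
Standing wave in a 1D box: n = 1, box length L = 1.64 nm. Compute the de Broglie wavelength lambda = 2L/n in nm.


lambda = 2L / n
= 2 * 1.64 / 1
= 3.28 / 1
= 3.28 nm

3.28


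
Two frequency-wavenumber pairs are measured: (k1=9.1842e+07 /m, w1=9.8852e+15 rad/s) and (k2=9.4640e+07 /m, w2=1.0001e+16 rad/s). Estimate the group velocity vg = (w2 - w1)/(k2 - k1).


vg = (w2 - w1) / (k2 - k1)
= (1.0001e+16 - 9.8852e+15) / (9.4640e+07 - 9.1842e+07)
= 1.1580e+14 / 2.7980e+06
= 4.1387e+07 m/s

4.1387e+07


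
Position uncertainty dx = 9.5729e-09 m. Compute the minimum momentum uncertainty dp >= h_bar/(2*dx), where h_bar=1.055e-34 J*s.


dp = h_bar / (2 * dx)
= 1.055e-34 / (2 * 9.5729e-09)
= 1.055e-34 / 1.9146e-08
= 5.5103e-27 kg*m/s

5.5103e-27


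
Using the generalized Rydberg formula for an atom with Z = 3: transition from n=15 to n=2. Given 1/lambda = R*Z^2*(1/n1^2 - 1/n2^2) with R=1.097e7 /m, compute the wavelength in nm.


1/lambda = R * Z^2 * (1/n1^2 - 1/n2^2)
= 1.097e7 * 3^2 * (1/2^2 - 1/15^2)
= 1.097e7 * 9 * (0.25 - 0.004444)
= 2.4244e+07 /m
lambda = 1 / 2.4244e+07
= 41.2478 nm

41.2478


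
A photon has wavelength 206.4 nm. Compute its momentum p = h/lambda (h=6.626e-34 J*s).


p = h / lambda
= 6.626e-34 / (206.4e-9)
= 6.626e-34 / 2.0640e-07
= 3.2103e-27 kg*m/s

3.2103e-27


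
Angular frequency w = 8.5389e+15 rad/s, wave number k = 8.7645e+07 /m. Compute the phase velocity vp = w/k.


vp = w / k
= 8.5389e+15 / 8.7645e+07
= 9.7426e+07 m/s

9.7426e+07


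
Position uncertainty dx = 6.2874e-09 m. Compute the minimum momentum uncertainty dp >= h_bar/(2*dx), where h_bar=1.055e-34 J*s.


dp = h_bar / (2 * dx)
= 1.055e-34 / (2 * 6.2874e-09)
= 1.055e-34 / 1.2575e-08
= 8.3898e-27 kg*m/s

8.3898e-27


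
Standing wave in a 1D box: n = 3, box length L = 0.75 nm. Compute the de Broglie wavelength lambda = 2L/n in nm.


lambda = 2L / n
= 2 * 0.75 / 3
= 1.5 / 3
= 0.5 nm

0.5


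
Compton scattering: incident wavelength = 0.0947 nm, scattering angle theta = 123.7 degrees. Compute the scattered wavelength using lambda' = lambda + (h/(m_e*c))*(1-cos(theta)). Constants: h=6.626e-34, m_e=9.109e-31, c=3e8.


Compton wavelength: h/(m_e*c) = 2.4247e-12 m
d_lambda = 2.4247e-12 * (1 - cos(123.7 deg))
= 2.4247e-12 * 1.554844
= 3.7700e-12 m = 0.00377 nm
lambda' = 0.0947 + 0.00377
= 0.09847 nm

0.09847


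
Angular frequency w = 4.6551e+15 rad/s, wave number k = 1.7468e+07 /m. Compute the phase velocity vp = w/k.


vp = w / k
= 4.6551e+15 / 1.7468e+07
= 2.6649e+08 m/s

2.6649e+08


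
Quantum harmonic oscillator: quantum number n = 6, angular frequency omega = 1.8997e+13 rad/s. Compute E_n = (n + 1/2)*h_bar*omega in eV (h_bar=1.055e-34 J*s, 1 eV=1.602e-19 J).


E = (n + 1/2) * h_bar * omega
= (6 + 0.5) * 1.055e-34 * 1.8997e+13
= 6.5 * 2.0042e-21
= 1.3027e-20 J
= 0.0813 eV

0.0813


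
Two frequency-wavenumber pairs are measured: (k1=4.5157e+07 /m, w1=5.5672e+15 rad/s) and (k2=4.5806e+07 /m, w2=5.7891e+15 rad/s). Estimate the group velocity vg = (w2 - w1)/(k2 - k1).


vg = (w2 - w1) / (k2 - k1)
= (5.7891e+15 - 5.5672e+15) / (4.5806e+07 - 4.5157e+07)
= 2.2190e+14 / 6.4900e+05
= 3.4191e+08 m/s

3.4191e+08


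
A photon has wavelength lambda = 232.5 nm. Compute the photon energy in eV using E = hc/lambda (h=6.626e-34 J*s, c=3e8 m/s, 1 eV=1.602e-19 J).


E = hc / lambda
= (6.626e-34)(3e8) / (232.5e-9)
= 1.9878e-25 / 2.3250e-07
= 8.5497e-19 J
Converting to eV: 8.5497e-19 / 1.602e-19
= 5.3369 eV

5.3369


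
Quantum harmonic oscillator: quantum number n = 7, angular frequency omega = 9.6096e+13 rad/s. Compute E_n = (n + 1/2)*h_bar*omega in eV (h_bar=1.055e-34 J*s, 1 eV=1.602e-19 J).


E = (n + 1/2) * h_bar * omega
= (7 + 0.5) * 1.055e-34 * 9.6096e+13
= 7.5 * 1.0138e-20
= 7.6036e-20 J
= 0.4746 eV

0.4746


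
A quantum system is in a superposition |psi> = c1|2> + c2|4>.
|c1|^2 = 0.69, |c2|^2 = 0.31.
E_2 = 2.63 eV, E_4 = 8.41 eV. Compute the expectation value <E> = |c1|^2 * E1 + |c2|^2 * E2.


<E> = |c1|^2 * E1 + |c2|^2 * E2
= 0.69 * 2.63 + 0.31 * 8.41
= 1.8147 + 2.6071
= 4.4218 eV

4.4218


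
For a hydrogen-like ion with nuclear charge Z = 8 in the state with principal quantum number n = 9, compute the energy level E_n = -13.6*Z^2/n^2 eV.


E_n = -13.6 * Z^2 / n^2
= -13.6 * 8^2 / 9^2
= -13.6 * 64 / 81
= -10.7457 eV

-10.7457


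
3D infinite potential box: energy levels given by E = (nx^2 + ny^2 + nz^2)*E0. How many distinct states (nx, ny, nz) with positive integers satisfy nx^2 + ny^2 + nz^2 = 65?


Enumerate all (nx, ny, nz) with nx^2 + ny^2 + nz^2 = 65:
(2,5,6)
(2,6,5)
(5,2,6)
(5,6,2)
(6,2,5)
(6,5,2)
Total degeneracy = 6

6


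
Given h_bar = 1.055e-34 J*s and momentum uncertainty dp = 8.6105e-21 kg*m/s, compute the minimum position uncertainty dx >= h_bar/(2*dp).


dx = h_bar / (2 * dp)
= 1.055e-34 / (2 * 8.6105e-21)
= 1.055e-34 / 1.7221e-20
= 6.1262e-15 m

6.1262e-15


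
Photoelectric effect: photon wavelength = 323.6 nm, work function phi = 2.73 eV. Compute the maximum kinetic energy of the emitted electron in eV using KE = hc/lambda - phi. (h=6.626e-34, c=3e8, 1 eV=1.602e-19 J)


E_photon = hc / lambda
= (6.626e-34)(3e8) / (323.6e-9)
= 6.1428e-19 J
= 3.8344 eV
KE = E_photon - phi
= 3.8344 - 2.73
= 1.1044 eV

1.1044


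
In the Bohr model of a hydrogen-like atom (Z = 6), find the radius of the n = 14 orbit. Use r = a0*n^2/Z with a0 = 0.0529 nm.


r = a0 * n^2 / Z
= 0.0529 * 14^2 / 6
= 0.0529 * 196 / 6
= 1.7281 nm

1.7281


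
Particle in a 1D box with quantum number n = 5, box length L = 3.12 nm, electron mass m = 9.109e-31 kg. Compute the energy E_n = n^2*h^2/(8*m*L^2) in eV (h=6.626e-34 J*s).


E = n^2 * h^2 / (8 * m * L^2)
= 5^2 * (6.626e-34)^2 / (8 * 9.109e-31 * (3.12e-9)^2)
= 25 * 4.3904e-67 / (8 * 9.109e-31 * 9.7344e-18)
= 1.5473e-19 J
= 0.9659 eV

0.9659


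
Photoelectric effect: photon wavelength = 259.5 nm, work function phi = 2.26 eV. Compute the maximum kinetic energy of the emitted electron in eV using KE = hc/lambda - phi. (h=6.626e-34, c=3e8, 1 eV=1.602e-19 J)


E_photon = hc / lambda
= (6.626e-34)(3e8) / (259.5e-9)
= 7.6601e-19 J
= 4.7816 eV
KE = E_photon - phi
= 4.7816 - 2.26
= 2.5216 eV

2.5216


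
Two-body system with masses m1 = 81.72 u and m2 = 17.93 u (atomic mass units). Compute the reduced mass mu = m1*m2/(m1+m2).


mu = m1 * m2 / (m1 + m2)
= 81.72 * 17.93 / (81.72 + 17.93)
= 1465.2396 / 99.65
= 14.7039 u

14.7039


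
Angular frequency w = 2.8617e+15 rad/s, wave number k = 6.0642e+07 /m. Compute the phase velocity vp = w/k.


vp = w / k
= 2.8617e+15 / 6.0642e+07
= 4.7190e+07 m/s

4.7190e+07


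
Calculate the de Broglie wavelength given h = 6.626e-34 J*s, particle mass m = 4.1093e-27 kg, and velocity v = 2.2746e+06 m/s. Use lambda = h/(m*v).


lambda = h / (m * v)
= 6.626e-34 / (4.1093e-27 * 2.2746e+06)
= 6.626e-34 / 9.3470e-21
= 7.0889e-14 m

7.0889e-14


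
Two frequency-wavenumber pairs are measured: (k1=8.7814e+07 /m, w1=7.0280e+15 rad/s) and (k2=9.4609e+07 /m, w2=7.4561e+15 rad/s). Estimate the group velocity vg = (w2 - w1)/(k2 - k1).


vg = (w2 - w1) / (k2 - k1)
= (7.4561e+15 - 7.0280e+15) / (9.4609e+07 - 8.7814e+07)
= 4.2810e+14 / 6.7950e+06
= 6.3002e+07 m/s

6.3002e+07


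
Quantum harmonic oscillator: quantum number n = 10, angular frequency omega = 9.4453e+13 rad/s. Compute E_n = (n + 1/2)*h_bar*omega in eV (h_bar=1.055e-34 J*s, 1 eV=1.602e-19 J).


E = (n + 1/2) * h_bar * omega
= (10 + 0.5) * 1.055e-34 * 9.4453e+13
= 10.5 * 9.9648e-21
= 1.0463e-19 J
= 0.6531 eV

0.6531


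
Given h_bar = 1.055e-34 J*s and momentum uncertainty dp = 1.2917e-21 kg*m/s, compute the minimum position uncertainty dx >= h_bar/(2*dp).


dx = h_bar / (2 * dp)
= 1.055e-34 / (2 * 1.2917e-21)
= 1.055e-34 / 2.5834e-21
= 4.0838e-14 m

4.0838e-14


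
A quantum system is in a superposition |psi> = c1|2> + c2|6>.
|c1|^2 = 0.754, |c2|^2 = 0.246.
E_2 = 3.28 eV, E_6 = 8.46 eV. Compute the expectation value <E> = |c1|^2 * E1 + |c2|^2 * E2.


<E> = |c1|^2 * E1 + |c2|^2 * E2
= 0.754 * 3.28 + 0.246 * 8.46
= 2.4731 + 2.0812
= 4.5543 eV

4.5543


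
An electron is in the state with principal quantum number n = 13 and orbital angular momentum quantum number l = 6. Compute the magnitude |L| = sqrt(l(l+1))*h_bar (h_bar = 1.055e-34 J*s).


L = sqrt(l*(l+1)) * h_bar
= sqrt(6 * 7) * 1.055e-34
= sqrt(42) * 1.055e-34
= 6.4807 * 1.055e-34
= 6.8372e-34 J*s

6.8372e-34


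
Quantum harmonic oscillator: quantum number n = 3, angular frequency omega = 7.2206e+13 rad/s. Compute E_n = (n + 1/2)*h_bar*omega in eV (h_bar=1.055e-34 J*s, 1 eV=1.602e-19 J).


E = (n + 1/2) * h_bar * omega
= (3 + 0.5) * 1.055e-34 * 7.2206e+13
= 3.5 * 7.6177e-21
= 2.6662e-20 J
= 0.1664 eV

0.1664


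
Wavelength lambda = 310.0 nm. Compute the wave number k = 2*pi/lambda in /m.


k = 2 * pi / lambda
= 6.2832 / (310.0e-9)
= 6.2832 / 3.1000e-07
= 2.0268e+07 /m

2.0268e+07


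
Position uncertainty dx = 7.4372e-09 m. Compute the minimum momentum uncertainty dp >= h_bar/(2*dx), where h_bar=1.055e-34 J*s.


dp = h_bar / (2 * dx)
= 1.055e-34 / (2 * 7.4372e-09)
= 1.055e-34 / 1.4874e-08
= 7.0927e-27 kg*m/s

7.0927e-27


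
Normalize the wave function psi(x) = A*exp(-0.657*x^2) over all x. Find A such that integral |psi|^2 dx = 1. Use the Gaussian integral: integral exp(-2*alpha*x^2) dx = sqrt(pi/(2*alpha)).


integral |psi|^2 dx = A^2 * sqrt(pi/(2*alpha)) = 1
A^2 = sqrt(2*alpha/pi)
= sqrt(2 * 0.657 / pi)
= 0.64673
A = sqrt(0.64673)
= 0.8042

0.8042


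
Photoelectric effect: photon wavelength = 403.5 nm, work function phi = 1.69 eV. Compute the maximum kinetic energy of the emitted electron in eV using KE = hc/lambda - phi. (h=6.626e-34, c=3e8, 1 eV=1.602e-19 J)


E_photon = hc / lambda
= (6.626e-34)(3e8) / (403.5e-9)
= 4.9264e-19 J
= 3.0752 eV
KE = E_photon - phi
= 3.0752 - 1.69
= 1.3852 eV

1.3852


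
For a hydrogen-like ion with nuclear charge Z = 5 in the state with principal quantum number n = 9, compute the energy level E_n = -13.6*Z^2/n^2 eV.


E_n = -13.6 * Z^2 / n^2
= -13.6 * 5^2 / 9^2
= -13.6 * 25 / 81
= -4.1975 eV

-4.1975


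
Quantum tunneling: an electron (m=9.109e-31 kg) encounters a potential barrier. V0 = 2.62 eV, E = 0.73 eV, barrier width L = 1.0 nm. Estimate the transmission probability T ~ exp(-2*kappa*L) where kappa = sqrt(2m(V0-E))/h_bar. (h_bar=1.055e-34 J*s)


V0 - E = 1.89 eV = 3.0278e-19 J
kappa = sqrt(2 * m * (V0-E)) / h_bar
= sqrt(2 * 9.109e-31 * 3.0278e-19) / 1.055e-34
= 7.0398e+09 /m
2*kappa*L = 2 * 7.0398e+09 * 1.0e-9
= 14.0796
T = exp(-14.0796) = 7.679117e-07

7.679117e-07


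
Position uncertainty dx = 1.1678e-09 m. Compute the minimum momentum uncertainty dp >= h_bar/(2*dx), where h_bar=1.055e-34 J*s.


dp = h_bar / (2 * dx)
= 1.055e-34 / (2 * 1.1678e-09)
= 1.055e-34 / 2.3356e-09
= 4.5170e-26 kg*m/s

4.5170e-26


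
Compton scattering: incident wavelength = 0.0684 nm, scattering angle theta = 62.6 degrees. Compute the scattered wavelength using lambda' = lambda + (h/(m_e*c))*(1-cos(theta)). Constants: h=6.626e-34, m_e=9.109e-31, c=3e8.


Compton wavelength: h/(m_e*c) = 2.4247e-12 m
d_lambda = 2.4247e-12 * (1 - cos(62.6 deg))
= 2.4247e-12 * 0.5398
= 1.3089e-12 m = 0.001309 nm
lambda' = 0.0684 + 0.001309
= 0.069709 nm

0.069709


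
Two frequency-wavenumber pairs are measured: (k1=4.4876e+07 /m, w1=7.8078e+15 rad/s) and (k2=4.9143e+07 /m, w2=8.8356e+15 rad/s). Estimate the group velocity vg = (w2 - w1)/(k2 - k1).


vg = (w2 - w1) / (k2 - k1)
= (8.8356e+15 - 7.8078e+15) / (4.9143e+07 - 4.4876e+07)
= 1.0278e+15 / 4.2670e+06
= 2.4087e+08 m/s

2.4087e+08


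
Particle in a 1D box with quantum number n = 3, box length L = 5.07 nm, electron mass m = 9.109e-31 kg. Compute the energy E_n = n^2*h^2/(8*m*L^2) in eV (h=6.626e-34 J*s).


E = n^2 * h^2 / (8 * m * L^2)
= 3^2 * (6.626e-34)^2 / (8 * 9.109e-31 * (5.07e-9)^2)
= 9 * 4.3904e-67 / (8 * 9.109e-31 * 2.5705e-17)
= 2.1094e-20 J
= 0.1317 eV

0.1317


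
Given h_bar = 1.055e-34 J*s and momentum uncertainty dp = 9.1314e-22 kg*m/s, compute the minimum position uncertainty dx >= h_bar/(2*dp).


dx = h_bar / (2 * dp)
= 1.055e-34 / (2 * 9.1314e-22)
= 1.055e-34 / 1.8263e-21
= 5.7768e-14 m

5.7768e-14


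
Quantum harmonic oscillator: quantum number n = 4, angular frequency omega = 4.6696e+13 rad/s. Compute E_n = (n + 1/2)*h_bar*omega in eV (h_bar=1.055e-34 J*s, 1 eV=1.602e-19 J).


E = (n + 1/2) * h_bar * omega
= (4 + 0.5) * 1.055e-34 * 4.6696e+13
= 4.5 * 4.9264e-21
= 2.2169e-20 J
= 0.1384 eV

0.1384


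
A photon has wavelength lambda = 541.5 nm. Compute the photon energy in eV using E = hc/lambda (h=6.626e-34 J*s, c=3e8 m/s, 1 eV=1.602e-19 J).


E = hc / lambda
= (6.626e-34)(3e8) / (541.5e-9)
= 1.9878e-25 / 5.4150e-07
= 3.6709e-19 J
Converting to eV: 3.6709e-19 / 1.602e-19
= 2.2915 eV

2.2915


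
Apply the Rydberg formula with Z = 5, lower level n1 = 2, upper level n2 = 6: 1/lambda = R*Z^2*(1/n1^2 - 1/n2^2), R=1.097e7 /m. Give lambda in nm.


1/lambda = R * Z^2 * (1/n1^2 - 1/n2^2)
= 1.097e7 * 5^2 * (1/2^2 - 1/6^2)
= 1.097e7 * 25 * (0.25 - 0.027778)
= 6.0944e+07 /m
lambda = 1 / 6.0944e+07
= 16.4084 nm

16.4084


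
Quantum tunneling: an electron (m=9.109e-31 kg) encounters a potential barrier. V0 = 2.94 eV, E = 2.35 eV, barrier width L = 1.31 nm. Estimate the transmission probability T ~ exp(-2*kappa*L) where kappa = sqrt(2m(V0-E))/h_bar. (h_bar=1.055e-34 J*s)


V0 - E = 0.59 eV = 9.4518e-20 J
kappa = sqrt(2 * m * (V0-E)) / h_bar
= sqrt(2 * 9.109e-31 * 9.4518e-20) / 1.055e-34
= 3.9333e+09 /m
2*kappa*L = 2 * 3.9333e+09 * 1.31e-9
= 10.3052
T = exp(-10.3052) = 3.345864e-05

3.345864e-05


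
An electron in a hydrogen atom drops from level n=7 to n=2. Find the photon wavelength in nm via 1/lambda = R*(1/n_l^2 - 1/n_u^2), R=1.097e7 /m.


1/lambda = R * (1/n_l^2 - 1/n_u^2)
= 1.097e7 * (1/2^2 - 1/7^2)
= 1.097e7 * (0.25 - 0.020408)
= 1.097e7 * 0.229592
= 2.5186e+06 /m
lambda = 1 / 2.5186e+06 = 397.0424 nm

397.0424


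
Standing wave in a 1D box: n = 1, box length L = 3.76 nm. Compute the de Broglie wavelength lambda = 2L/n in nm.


lambda = 2L / n
= 2 * 3.76 / 1
= 7.52 / 1
= 7.52 nm

7.52


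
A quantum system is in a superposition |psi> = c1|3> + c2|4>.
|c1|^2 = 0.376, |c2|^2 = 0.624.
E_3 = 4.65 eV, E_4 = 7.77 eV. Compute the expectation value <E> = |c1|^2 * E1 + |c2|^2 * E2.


<E> = |c1|^2 * E1 + |c2|^2 * E2
= 0.376 * 4.65 + 0.624 * 7.77
= 1.7484 + 4.8485
= 6.5969 eV

6.5969


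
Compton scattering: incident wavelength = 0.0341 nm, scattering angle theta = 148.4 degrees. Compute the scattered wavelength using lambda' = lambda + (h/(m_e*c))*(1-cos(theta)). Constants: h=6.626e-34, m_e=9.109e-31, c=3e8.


Compton wavelength: h/(m_e*c) = 2.4247e-12 m
d_lambda = 2.4247e-12 * (1 - cos(148.4 deg))
= 2.4247e-12 * 1.851727
= 4.4899e-12 m = 0.00449 nm
lambda' = 0.0341 + 0.00449
= 0.03859 nm

0.03859


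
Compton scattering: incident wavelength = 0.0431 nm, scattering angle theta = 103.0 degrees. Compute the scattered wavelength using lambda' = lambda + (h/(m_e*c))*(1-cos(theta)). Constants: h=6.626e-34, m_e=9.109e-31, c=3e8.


Compton wavelength: h/(m_e*c) = 2.4247e-12 m
d_lambda = 2.4247e-12 * (1 - cos(103.0 deg))
= 2.4247e-12 * 1.224951
= 2.9701e-12 m = 0.00297 nm
lambda' = 0.0431 + 0.00297
= 0.04607 nm

0.04607


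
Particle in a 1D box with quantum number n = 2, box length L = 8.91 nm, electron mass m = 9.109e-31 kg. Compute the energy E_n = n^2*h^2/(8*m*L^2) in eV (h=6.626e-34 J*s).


E = n^2 * h^2 / (8 * m * L^2)
= 2^2 * (6.626e-34)^2 / (8 * 9.109e-31 * (8.91e-9)^2)
= 4 * 4.3904e-67 / (8 * 9.109e-31 * 7.9388e-17)
= 3.0356e-21 J
= 0.0189 eV

0.0189


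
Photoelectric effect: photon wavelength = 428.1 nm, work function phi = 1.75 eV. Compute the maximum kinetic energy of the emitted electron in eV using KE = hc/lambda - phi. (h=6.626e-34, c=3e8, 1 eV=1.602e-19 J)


E_photon = hc / lambda
= (6.626e-34)(3e8) / (428.1e-9)
= 4.6433e-19 J
= 2.8984 eV
KE = E_photon - phi
= 2.8984 - 1.75
= 1.1484 eV

1.1484


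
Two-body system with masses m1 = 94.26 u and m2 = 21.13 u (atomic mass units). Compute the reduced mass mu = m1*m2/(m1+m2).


mu = m1 * m2 / (m1 + m2)
= 94.26 * 21.13 / (94.26 + 21.13)
= 1991.7138 / 115.39
= 17.2607 u

17.2607


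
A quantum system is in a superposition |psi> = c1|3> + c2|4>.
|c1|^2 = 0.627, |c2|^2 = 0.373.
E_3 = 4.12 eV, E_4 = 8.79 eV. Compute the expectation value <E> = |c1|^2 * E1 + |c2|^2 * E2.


<E> = |c1|^2 * E1 + |c2|^2 * E2
= 0.627 * 4.12 + 0.373 * 8.79
= 2.5832 + 3.2787
= 5.8619 eV

5.8619


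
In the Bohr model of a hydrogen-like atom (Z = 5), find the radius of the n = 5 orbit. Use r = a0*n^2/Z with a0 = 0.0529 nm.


r = a0 * n^2 / Z
= 0.0529 * 5^2 / 5
= 0.0529 * 25 / 5
= 0.2645 nm

0.2645


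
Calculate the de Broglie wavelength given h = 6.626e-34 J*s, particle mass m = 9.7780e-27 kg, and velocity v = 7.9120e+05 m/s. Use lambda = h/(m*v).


lambda = h / (m * v)
= 6.626e-34 / (9.7780e-27 * 7.9120e+05)
= 6.626e-34 / 7.7364e-21
= 8.5648e-14 m

8.5648e-14


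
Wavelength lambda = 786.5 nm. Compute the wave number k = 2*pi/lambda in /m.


k = 2 * pi / lambda
= 6.2832 / (786.5e-9)
= 6.2832 / 7.8650e-07
= 7.9888e+06 /m

7.9888e+06


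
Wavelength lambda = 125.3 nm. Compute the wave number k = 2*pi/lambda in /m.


k = 2 * pi / lambda
= 6.2832 / (125.3e-9)
= 6.2832 / 1.2530e-07
= 5.0145e+07 /m

5.0145e+07


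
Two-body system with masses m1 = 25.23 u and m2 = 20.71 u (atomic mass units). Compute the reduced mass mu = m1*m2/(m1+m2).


mu = m1 * m2 / (m1 + m2)
= 25.23 * 20.71 / (25.23 + 20.71)
= 522.5133 / 45.94
= 11.3738 u

11.3738


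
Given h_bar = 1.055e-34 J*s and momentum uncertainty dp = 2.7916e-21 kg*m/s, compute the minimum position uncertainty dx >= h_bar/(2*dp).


dx = h_bar / (2 * dp)
= 1.055e-34 / (2 * 2.7916e-21)
= 1.055e-34 / 5.5832e-21
= 1.8896e-14 m

1.8896e-14


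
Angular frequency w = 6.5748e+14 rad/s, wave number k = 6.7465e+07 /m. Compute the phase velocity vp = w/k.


vp = w / k
= 6.5748e+14 / 6.7465e+07
= 9.7455e+06 m/s

9.7455e+06


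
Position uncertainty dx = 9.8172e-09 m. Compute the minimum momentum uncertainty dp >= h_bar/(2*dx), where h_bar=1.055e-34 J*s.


dp = h_bar / (2 * dx)
= 1.055e-34 / (2 * 9.8172e-09)
= 1.055e-34 / 1.9634e-08
= 5.3732e-27 kg*m/s

5.3732e-27


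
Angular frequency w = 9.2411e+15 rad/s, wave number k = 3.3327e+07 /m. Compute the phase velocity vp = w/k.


vp = w / k
= 9.2411e+15 / 3.3327e+07
= 2.7729e+08 m/s

2.7729e+08


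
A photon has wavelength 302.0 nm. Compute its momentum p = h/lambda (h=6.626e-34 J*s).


p = h / lambda
= 6.626e-34 / (302.0e-9)
= 6.626e-34 / 3.0200e-07
= 2.1940e-27 kg*m/s

2.1940e-27


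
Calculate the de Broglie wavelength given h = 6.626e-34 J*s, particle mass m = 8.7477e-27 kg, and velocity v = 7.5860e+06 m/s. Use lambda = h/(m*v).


lambda = h / (m * v)
= 6.626e-34 / (8.7477e-27 * 7.5860e+06)
= 6.626e-34 / 6.6360e-20
= 9.9849e-15 m

9.9849e-15


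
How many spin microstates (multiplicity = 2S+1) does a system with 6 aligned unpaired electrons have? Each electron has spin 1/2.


Total spin S = N * (1/2) = 6 * 0.5 = 3.0
Spin multiplicity = 2S + 1
= 2 * 3.0 + 1
= 7

7


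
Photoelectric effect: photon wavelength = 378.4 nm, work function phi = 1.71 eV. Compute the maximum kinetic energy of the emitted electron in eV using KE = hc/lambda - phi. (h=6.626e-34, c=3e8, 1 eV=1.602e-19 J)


E_photon = hc / lambda
= (6.626e-34)(3e8) / (378.4e-9)
= 5.2532e-19 J
= 3.2791 eV
KE = E_photon - phi
= 3.2791 - 1.71
= 1.5691 eV

1.5691


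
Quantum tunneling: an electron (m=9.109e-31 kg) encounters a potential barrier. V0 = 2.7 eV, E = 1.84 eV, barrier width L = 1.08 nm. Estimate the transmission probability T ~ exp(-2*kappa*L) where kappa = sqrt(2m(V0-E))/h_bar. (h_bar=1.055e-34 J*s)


V0 - E = 0.86 eV = 1.3777e-19 J
kappa = sqrt(2 * m * (V0-E)) / h_bar
= sqrt(2 * 9.109e-31 * 1.3777e-19) / 1.055e-34
= 4.7487e+09 /m
2*kappa*L = 2 * 4.7487e+09 * 1.08e-9
= 10.2573
T = exp(-10.2573) = 3.510111e-05

3.510111e-05


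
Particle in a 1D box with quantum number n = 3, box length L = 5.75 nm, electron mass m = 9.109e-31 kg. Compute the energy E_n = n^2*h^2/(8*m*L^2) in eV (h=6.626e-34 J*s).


E = n^2 * h^2 / (8 * m * L^2)
= 3^2 * (6.626e-34)^2 / (8 * 9.109e-31 * (5.75e-9)^2)
= 9 * 4.3904e-67 / (8 * 9.109e-31 * 3.3063e-17)
= 1.6400e-20 J
= 0.1024 eV

0.1024


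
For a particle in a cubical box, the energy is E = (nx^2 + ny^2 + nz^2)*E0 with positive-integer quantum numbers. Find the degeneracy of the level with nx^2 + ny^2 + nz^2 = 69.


Enumerate all (nx, ny, nz) with nx^2 + ny^2 + nz^2 = 69:
(1,2,8)
(1,8,2)
(2,1,8)
(2,4,7)
(2,7,4)
(2,8,1)
(4,2,7)
(4,7,2)
(7,2,4)
(7,4,2)
(8,1,2)
(8,2,1)
Total degeneracy = 12

12


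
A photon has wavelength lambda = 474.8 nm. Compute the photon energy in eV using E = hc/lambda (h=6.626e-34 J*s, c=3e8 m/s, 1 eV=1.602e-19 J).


E = hc / lambda
= (6.626e-34)(3e8) / (474.8e-9)
= 1.9878e-25 / 4.7480e-07
= 4.1866e-19 J
Converting to eV: 4.1866e-19 / 1.602e-19
= 2.6134 eV

2.6134


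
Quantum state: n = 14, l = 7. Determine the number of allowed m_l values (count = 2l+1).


m_l ranges from -l to +l in integer steps
So m_l goes from -7 to +7
Count = 2l + 1 = 2*7 + 1
= 15

15


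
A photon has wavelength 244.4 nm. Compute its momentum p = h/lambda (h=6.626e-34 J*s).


p = h / lambda
= 6.626e-34 / (244.4e-9)
= 6.626e-34 / 2.4440e-07
= 2.7111e-27 kg*m/s

2.7111e-27


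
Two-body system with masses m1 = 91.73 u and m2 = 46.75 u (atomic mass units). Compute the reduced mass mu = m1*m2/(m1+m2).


mu = m1 * m2 / (m1 + m2)
= 91.73 * 46.75 / (91.73 + 46.75)
= 4288.3775 / 138.48
= 30.9675 u

30.9675


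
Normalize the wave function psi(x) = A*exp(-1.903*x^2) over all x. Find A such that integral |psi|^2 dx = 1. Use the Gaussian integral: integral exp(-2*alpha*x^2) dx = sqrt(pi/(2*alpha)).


integral |psi|^2 dx = A^2 * sqrt(pi/(2*alpha)) = 1
A^2 = sqrt(2*alpha/pi)
= sqrt(2 * 1.903 / pi)
= 1.100676
A = sqrt(1.100676)
= 1.0491

1.0491


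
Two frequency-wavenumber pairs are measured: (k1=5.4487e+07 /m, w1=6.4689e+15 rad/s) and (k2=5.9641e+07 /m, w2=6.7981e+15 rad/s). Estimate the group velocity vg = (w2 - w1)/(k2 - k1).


vg = (w2 - w1) / (k2 - k1)
= (6.7981e+15 - 6.4689e+15) / (5.9641e+07 - 5.4487e+07)
= 3.2920e+14 / 5.1540e+06
= 6.3873e+07 m/s

6.3873e+07


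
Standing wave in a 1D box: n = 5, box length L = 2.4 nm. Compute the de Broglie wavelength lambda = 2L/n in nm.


lambda = 2L / n
= 2 * 2.4 / 5
= 4.8 / 5
= 0.96 nm

0.96
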